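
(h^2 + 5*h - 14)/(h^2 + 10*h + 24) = (h^2 + 5*h - 14)/(h^2 + 10*h + 24)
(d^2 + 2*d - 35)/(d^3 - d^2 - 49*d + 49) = (d - 5)/(d^2 - 8*d + 7)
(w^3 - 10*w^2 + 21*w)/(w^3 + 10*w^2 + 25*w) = (w^2 - 10*w + 21)/(w^2 + 10*w + 25)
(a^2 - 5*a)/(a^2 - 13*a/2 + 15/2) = 2*a/(2*a - 3)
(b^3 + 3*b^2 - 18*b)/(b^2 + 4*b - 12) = b*(b - 3)/(b - 2)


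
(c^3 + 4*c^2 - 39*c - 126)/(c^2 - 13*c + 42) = (c^2 + 10*c + 21)/(c - 7)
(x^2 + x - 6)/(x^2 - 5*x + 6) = (x + 3)/(x - 3)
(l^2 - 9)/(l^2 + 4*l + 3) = (l - 3)/(l + 1)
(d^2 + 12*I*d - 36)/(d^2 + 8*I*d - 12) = (d + 6*I)/(d + 2*I)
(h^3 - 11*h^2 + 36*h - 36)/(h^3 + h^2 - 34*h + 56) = (h^2 - 9*h + 18)/(h^2 + 3*h - 28)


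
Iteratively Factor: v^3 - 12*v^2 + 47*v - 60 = (v - 4)*(v^2 - 8*v + 15) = (v - 5)*(v - 4)*(v - 3)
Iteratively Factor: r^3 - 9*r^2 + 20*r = (r - 5)*(r^2 - 4*r) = (r - 5)*(r - 4)*(r)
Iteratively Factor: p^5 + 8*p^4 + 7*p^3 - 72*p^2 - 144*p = (p)*(p^4 + 8*p^3 + 7*p^2 - 72*p - 144) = p*(p + 3)*(p^3 + 5*p^2 - 8*p - 48) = p*(p + 3)*(p + 4)*(p^2 + p - 12) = p*(p - 3)*(p + 3)*(p + 4)*(p + 4)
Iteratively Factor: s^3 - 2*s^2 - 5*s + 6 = (s - 1)*(s^2 - s - 6) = (s - 3)*(s - 1)*(s + 2)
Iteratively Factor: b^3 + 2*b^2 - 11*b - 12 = (b + 1)*(b^2 + b - 12) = (b + 1)*(b + 4)*(b - 3)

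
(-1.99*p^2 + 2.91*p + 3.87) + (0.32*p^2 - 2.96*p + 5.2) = -1.67*p^2 - 0.0499999999999998*p + 9.07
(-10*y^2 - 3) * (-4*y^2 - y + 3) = 40*y^4 + 10*y^3 - 18*y^2 + 3*y - 9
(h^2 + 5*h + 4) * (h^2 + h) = h^4 + 6*h^3 + 9*h^2 + 4*h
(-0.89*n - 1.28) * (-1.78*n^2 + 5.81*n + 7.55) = 1.5842*n^3 - 2.8925*n^2 - 14.1563*n - 9.664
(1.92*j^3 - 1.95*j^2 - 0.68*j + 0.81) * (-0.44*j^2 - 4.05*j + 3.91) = -0.8448*j^5 - 6.918*j^4 + 15.7039*j^3 - 5.2269*j^2 - 5.9393*j + 3.1671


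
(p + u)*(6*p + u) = 6*p^2 + 7*p*u + u^2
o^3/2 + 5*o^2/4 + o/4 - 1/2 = (o/2 + 1/2)*(o - 1/2)*(o + 2)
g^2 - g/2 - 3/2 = (g - 3/2)*(g + 1)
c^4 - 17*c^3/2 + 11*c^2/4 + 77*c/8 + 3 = (c - 8)*(c - 3/2)*(c + 1/2)^2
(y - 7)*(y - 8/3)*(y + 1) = y^3 - 26*y^2/3 + 9*y + 56/3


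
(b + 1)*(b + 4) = b^2 + 5*b + 4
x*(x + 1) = x^2 + x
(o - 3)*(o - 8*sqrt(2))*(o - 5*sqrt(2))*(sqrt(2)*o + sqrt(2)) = sqrt(2)*o^4 - 26*o^3 - 2*sqrt(2)*o^3 + 52*o^2 + 77*sqrt(2)*o^2 - 160*sqrt(2)*o + 78*o - 240*sqrt(2)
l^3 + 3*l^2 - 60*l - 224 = (l - 8)*(l + 4)*(l + 7)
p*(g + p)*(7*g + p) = 7*g^2*p + 8*g*p^2 + p^3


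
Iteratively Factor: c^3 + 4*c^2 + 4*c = (c + 2)*(c^2 + 2*c) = (c + 2)^2*(c)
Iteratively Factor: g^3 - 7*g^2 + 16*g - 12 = (g - 2)*(g^2 - 5*g + 6) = (g - 2)^2*(g - 3)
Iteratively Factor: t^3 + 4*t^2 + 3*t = (t + 3)*(t^2 + t) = t*(t + 3)*(t + 1)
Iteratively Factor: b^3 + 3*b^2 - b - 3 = (b - 1)*(b^2 + 4*b + 3) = (b - 1)*(b + 3)*(b + 1)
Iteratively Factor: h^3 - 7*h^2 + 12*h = (h - 3)*(h^2 - 4*h) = (h - 4)*(h - 3)*(h)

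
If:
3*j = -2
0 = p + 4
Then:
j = -2/3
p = -4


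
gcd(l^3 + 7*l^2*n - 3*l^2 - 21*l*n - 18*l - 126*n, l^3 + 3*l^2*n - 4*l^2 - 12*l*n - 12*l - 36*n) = l - 6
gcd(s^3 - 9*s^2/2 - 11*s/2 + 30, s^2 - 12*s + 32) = s - 4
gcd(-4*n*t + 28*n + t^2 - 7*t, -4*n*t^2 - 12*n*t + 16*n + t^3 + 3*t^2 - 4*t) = -4*n + t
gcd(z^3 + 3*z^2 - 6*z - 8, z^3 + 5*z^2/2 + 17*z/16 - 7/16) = z + 1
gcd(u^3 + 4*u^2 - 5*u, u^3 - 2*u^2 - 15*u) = u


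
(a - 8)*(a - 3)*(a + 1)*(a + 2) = a^4 - 8*a^3 - 7*a^2 + 50*a + 48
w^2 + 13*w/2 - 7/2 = (w - 1/2)*(w + 7)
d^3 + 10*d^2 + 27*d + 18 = (d + 1)*(d + 3)*(d + 6)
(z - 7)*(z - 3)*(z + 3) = z^3 - 7*z^2 - 9*z + 63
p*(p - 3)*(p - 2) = p^3 - 5*p^2 + 6*p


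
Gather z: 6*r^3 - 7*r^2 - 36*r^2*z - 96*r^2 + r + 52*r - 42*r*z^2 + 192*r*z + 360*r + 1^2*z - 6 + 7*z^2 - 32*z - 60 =6*r^3 - 103*r^2 + 413*r + z^2*(7 - 42*r) + z*(-36*r^2 + 192*r - 31) - 66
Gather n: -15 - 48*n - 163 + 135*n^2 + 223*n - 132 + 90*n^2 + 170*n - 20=225*n^2 + 345*n - 330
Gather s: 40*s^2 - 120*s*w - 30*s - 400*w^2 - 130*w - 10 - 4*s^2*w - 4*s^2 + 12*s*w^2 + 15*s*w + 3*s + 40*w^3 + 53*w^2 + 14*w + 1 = s^2*(36 - 4*w) + s*(12*w^2 - 105*w - 27) + 40*w^3 - 347*w^2 - 116*w - 9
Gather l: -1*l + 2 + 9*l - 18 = 8*l - 16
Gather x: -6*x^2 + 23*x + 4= -6*x^2 + 23*x + 4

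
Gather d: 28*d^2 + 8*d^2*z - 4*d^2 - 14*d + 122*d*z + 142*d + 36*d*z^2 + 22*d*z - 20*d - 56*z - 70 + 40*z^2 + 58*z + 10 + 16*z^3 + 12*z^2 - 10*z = d^2*(8*z + 24) + d*(36*z^2 + 144*z + 108) + 16*z^3 + 52*z^2 - 8*z - 60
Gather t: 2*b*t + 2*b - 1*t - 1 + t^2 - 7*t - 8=2*b + t^2 + t*(2*b - 8) - 9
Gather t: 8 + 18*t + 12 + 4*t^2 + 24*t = 4*t^2 + 42*t + 20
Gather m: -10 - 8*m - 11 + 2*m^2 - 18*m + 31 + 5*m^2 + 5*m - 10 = 7*m^2 - 21*m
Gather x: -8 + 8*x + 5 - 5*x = 3*x - 3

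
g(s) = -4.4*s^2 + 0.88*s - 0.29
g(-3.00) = -42.53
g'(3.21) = -27.37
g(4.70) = -93.35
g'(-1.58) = 14.78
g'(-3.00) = 27.28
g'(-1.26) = 11.97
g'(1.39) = -11.35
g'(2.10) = -17.60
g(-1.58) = -12.66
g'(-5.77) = 51.66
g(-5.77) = -151.86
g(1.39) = -7.57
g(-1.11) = -6.69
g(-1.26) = -8.38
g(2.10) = -17.85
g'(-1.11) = 10.65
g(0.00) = -0.29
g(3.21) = -42.80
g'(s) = 0.88 - 8.8*s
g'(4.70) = -40.48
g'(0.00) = 0.88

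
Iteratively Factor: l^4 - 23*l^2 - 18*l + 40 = (l + 2)*(l^3 - 2*l^2 - 19*l + 20) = (l - 1)*(l + 2)*(l^2 - l - 20) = (l - 5)*(l - 1)*(l + 2)*(l + 4)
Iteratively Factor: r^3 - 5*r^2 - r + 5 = (r + 1)*(r^2 - 6*r + 5) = (r - 5)*(r + 1)*(r - 1)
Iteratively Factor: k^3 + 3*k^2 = (k)*(k^2 + 3*k) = k^2*(k + 3)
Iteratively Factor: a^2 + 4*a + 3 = (a + 3)*(a + 1)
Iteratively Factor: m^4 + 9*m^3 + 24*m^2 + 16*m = (m + 1)*(m^3 + 8*m^2 + 16*m) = (m + 1)*(m + 4)*(m^2 + 4*m) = m*(m + 1)*(m + 4)*(m + 4)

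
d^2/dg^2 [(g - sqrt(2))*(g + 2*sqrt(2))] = 2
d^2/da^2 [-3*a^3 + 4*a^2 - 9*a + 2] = 8 - 18*a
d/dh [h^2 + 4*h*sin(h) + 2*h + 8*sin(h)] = 4*h*cos(h) + 2*h + 4*sin(h) + 8*cos(h) + 2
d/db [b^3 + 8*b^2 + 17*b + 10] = 3*b^2 + 16*b + 17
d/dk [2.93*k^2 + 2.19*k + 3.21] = 5.86*k + 2.19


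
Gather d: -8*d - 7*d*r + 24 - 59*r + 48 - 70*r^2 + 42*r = d*(-7*r - 8) - 70*r^2 - 17*r + 72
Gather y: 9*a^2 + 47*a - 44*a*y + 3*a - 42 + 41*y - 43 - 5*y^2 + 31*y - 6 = 9*a^2 + 50*a - 5*y^2 + y*(72 - 44*a) - 91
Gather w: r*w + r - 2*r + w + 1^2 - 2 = -r + w*(r + 1) - 1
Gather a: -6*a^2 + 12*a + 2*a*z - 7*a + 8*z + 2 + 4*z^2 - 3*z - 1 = -6*a^2 + a*(2*z + 5) + 4*z^2 + 5*z + 1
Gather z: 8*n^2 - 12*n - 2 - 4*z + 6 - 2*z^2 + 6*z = 8*n^2 - 12*n - 2*z^2 + 2*z + 4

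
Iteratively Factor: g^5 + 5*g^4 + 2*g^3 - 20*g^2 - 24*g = (g - 2)*(g^4 + 7*g^3 + 16*g^2 + 12*g) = g*(g - 2)*(g^3 + 7*g^2 + 16*g + 12) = g*(g - 2)*(g + 2)*(g^2 + 5*g + 6) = g*(g - 2)*(g + 2)*(g + 3)*(g + 2)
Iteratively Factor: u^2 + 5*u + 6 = (u + 2)*(u + 3)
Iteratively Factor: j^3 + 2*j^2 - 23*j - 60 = (j + 4)*(j^2 - 2*j - 15) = (j - 5)*(j + 4)*(j + 3)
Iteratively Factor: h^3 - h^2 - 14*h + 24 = (h - 3)*(h^2 + 2*h - 8) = (h - 3)*(h + 4)*(h - 2)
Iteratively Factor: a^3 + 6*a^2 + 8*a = (a + 2)*(a^2 + 4*a) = a*(a + 2)*(a + 4)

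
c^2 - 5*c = c*(c - 5)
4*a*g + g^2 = g*(4*a + g)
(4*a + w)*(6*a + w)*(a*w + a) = 24*a^3*w + 24*a^3 + 10*a^2*w^2 + 10*a^2*w + a*w^3 + a*w^2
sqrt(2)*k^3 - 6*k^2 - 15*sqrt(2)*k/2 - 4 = (k - 4*sqrt(2))*(k + sqrt(2)/2)*(sqrt(2)*k + 1)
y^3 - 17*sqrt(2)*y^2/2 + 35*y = y*(y - 5*sqrt(2))*(y - 7*sqrt(2)/2)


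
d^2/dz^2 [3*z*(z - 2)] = 6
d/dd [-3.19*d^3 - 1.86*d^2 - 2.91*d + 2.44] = -9.57*d^2 - 3.72*d - 2.91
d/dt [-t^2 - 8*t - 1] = -2*t - 8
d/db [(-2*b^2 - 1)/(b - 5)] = (2*b^2 - 4*b*(b - 5) + 1)/(b - 5)^2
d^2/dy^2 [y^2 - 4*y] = 2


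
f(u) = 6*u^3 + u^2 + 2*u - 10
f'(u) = 18*u^2 + 2*u + 2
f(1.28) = 6.78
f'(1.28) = 34.05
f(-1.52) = -31.80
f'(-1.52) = 40.55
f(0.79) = -4.84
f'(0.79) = 14.81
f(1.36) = 9.66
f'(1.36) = 38.01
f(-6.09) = -1340.29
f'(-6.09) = 657.41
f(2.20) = 63.13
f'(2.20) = 93.52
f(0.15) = -9.66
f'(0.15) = 2.70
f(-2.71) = -127.49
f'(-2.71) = 128.77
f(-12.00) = -10258.00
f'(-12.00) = 2570.00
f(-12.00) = -10258.00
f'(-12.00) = 2570.00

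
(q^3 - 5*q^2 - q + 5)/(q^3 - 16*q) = (q^3 - 5*q^2 - q + 5)/(q*(q^2 - 16))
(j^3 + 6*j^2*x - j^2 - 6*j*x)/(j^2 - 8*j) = (j^2 + 6*j*x - j - 6*x)/(j - 8)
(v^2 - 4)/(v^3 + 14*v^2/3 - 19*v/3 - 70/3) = 3*(v - 2)/(3*v^2 + 8*v - 35)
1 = 1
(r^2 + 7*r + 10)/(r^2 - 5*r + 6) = (r^2 + 7*r + 10)/(r^2 - 5*r + 6)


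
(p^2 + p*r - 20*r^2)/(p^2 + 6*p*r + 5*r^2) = (p - 4*r)/(p + r)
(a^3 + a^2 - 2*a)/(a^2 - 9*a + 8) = a*(a + 2)/(a - 8)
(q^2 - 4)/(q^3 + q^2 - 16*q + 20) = (q + 2)/(q^2 + 3*q - 10)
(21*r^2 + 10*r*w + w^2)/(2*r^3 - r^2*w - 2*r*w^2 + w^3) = (21*r^2 + 10*r*w + w^2)/(2*r^3 - r^2*w - 2*r*w^2 + w^3)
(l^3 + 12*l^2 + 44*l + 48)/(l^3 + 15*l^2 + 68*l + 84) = (l + 4)/(l + 7)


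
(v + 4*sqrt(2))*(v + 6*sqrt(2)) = v^2 + 10*sqrt(2)*v + 48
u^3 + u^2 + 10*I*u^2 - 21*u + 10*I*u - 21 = (u + 1)*(u + 3*I)*(u + 7*I)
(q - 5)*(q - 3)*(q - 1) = q^3 - 9*q^2 + 23*q - 15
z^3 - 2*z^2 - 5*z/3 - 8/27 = (z - 8/3)*(z + 1/3)^2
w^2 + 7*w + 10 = (w + 2)*(w + 5)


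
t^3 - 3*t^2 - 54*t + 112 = (t - 8)*(t - 2)*(t + 7)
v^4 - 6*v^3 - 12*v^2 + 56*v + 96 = (v - 6)*(v - 4)*(v + 2)^2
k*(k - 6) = k^2 - 6*k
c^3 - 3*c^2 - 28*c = c*(c - 7)*(c + 4)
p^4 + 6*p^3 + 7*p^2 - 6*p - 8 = (p - 1)*(p + 1)*(p + 2)*(p + 4)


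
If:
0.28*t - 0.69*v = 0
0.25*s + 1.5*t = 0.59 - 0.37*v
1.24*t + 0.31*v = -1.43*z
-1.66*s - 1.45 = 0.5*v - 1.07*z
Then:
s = -1.28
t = 0.55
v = 0.22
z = -0.53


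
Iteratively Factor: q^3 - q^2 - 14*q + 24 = (q - 3)*(q^2 + 2*q - 8) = (q - 3)*(q + 4)*(q - 2)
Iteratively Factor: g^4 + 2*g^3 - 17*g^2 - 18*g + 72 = (g - 3)*(g^3 + 5*g^2 - 2*g - 24) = (g - 3)*(g + 3)*(g^2 + 2*g - 8) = (g - 3)*(g + 3)*(g + 4)*(g - 2)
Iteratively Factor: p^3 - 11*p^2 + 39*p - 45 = (p - 3)*(p^2 - 8*p + 15) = (p - 3)^2*(p - 5)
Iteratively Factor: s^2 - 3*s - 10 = (s - 5)*(s + 2)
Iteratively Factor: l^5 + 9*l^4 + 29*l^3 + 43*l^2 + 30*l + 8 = (l + 4)*(l^4 + 5*l^3 + 9*l^2 + 7*l + 2) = (l + 1)*(l + 4)*(l^3 + 4*l^2 + 5*l + 2) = (l + 1)^2*(l + 4)*(l^2 + 3*l + 2) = (l + 1)^2*(l + 2)*(l + 4)*(l + 1)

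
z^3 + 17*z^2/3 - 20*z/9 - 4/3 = (z - 2/3)*(z + 1/3)*(z + 6)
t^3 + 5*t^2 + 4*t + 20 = (t + 5)*(t - 2*I)*(t + 2*I)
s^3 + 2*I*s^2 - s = s*(s + I)^2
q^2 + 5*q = q*(q + 5)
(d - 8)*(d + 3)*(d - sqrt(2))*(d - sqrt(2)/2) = d^4 - 5*d^3 - 3*sqrt(2)*d^3/2 - 23*d^2 + 15*sqrt(2)*d^2/2 - 5*d + 36*sqrt(2)*d - 24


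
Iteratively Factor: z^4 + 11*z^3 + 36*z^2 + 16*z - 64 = (z + 4)*(z^3 + 7*z^2 + 8*z - 16) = (z + 4)^2*(z^2 + 3*z - 4) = (z - 1)*(z + 4)^2*(z + 4)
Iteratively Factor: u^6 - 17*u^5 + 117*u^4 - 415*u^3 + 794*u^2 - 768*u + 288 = (u - 3)*(u^5 - 14*u^4 + 75*u^3 - 190*u^2 + 224*u - 96) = (u - 4)*(u - 3)*(u^4 - 10*u^3 + 35*u^2 - 50*u + 24) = (u - 4)*(u - 3)^2*(u^3 - 7*u^2 + 14*u - 8) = (u - 4)^2*(u - 3)^2*(u^2 - 3*u + 2) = (u - 4)^2*(u - 3)^2*(u - 1)*(u - 2)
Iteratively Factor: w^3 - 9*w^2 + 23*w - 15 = (w - 3)*(w^2 - 6*w + 5) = (w - 3)*(w - 1)*(w - 5)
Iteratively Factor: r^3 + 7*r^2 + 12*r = (r + 3)*(r^2 + 4*r) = r*(r + 3)*(r + 4)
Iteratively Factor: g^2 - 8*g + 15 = (g - 3)*(g - 5)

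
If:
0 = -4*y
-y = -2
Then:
No Solution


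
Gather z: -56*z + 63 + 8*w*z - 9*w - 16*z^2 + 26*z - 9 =-9*w - 16*z^2 + z*(8*w - 30) + 54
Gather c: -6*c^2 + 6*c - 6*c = -6*c^2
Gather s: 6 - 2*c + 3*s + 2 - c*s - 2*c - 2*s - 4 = -4*c + s*(1 - c) + 4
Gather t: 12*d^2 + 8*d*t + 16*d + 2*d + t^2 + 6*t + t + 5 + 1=12*d^2 + 18*d + t^2 + t*(8*d + 7) + 6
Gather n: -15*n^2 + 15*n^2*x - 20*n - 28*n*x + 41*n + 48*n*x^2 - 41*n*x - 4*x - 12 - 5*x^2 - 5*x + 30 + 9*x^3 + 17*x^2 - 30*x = n^2*(15*x - 15) + n*(48*x^2 - 69*x + 21) + 9*x^3 + 12*x^2 - 39*x + 18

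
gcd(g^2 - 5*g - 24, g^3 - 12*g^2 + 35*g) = 1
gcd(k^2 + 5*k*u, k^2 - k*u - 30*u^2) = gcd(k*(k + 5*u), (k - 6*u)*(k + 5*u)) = k + 5*u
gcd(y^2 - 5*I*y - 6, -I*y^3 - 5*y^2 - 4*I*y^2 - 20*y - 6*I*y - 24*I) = 1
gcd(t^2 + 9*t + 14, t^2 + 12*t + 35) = t + 7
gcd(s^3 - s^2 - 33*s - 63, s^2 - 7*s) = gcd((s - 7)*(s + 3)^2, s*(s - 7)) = s - 7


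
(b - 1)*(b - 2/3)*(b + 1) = b^3 - 2*b^2/3 - b + 2/3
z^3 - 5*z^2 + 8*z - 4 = (z - 2)^2*(z - 1)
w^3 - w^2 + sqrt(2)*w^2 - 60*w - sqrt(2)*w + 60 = (w - 1)*(w - 5*sqrt(2))*(w + 6*sqrt(2))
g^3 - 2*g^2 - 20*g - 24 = (g - 6)*(g + 2)^2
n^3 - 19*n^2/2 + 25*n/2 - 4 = (n - 8)*(n - 1)*(n - 1/2)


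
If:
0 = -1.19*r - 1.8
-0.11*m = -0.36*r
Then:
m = -4.95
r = -1.51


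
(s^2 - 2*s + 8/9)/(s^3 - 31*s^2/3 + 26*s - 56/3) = (s - 2/3)/(s^2 - 9*s + 14)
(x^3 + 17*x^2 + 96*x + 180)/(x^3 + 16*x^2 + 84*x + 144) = (x + 5)/(x + 4)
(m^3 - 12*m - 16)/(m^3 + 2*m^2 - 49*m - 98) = (m^2 - 2*m - 8)/(m^2 - 49)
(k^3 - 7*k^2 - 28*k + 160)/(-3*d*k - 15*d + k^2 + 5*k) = (-k^2 + 12*k - 32)/(3*d - k)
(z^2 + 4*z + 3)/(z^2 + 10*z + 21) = (z + 1)/(z + 7)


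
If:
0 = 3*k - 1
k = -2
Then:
No Solution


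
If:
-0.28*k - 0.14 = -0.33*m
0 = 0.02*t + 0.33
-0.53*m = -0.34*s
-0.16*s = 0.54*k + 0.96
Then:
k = -1.42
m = -0.78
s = -1.21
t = -16.50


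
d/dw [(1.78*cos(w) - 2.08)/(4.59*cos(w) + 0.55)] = -10.5262*sin(w)/(4.59*cos(w) + 0.55)^2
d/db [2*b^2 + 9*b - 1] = 4*b + 9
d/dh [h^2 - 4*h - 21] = 2*h - 4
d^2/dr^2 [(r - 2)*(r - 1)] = 2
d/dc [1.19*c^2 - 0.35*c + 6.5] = 2.38*c - 0.35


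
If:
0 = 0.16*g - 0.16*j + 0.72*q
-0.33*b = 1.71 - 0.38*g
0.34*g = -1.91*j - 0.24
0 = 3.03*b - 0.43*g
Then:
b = 0.73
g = 5.13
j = -1.04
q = -1.37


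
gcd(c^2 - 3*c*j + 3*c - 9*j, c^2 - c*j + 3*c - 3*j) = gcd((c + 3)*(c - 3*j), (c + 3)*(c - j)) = c + 3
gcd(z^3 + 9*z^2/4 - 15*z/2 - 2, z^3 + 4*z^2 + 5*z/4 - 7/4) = 1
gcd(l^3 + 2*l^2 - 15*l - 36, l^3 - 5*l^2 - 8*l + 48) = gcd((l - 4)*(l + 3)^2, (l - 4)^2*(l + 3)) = l^2 - l - 12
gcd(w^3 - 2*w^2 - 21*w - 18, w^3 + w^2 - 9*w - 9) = w^2 + 4*w + 3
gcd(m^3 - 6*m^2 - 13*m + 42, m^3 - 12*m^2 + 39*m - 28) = m - 7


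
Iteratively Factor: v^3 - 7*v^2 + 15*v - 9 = (v - 1)*(v^2 - 6*v + 9) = (v - 3)*(v - 1)*(v - 3)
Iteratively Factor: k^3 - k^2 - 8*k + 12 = (k - 2)*(k^2 + k - 6) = (k - 2)*(k + 3)*(k - 2)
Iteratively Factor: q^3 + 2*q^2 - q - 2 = (q + 1)*(q^2 + q - 2) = (q - 1)*(q + 1)*(q + 2)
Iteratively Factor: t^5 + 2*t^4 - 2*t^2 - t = (t + 1)*(t^4 + t^3 - t^2 - t) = (t + 1)^2*(t^3 - t) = (t + 1)^3*(t^2 - t) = (t - 1)*(t + 1)^3*(t)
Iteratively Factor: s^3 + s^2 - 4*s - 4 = (s + 2)*(s^2 - s - 2) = (s + 1)*(s + 2)*(s - 2)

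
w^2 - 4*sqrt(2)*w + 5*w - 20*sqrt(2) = (w + 5)*(w - 4*sqrt(2))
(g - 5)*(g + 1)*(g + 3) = g^3 - g^2 - 17*g - 15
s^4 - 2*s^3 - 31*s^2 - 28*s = s*(s - 7)*(s + 1)*(s + 4)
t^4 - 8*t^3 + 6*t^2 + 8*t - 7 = (t - 7)*(t - 1)^2*(t + 1)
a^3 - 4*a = a*(a - 2)*(a + 2)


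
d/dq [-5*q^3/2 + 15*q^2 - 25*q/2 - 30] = -15*q^2/2 + 30*q - 25/2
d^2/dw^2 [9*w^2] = 18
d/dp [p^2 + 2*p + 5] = 2*p + 2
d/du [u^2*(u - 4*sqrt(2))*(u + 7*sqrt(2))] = u*(4*u^2 + 9*sqrt(2)*u - 112)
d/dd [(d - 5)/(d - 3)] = 2/(d - 3)^2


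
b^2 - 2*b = b*(b - 2)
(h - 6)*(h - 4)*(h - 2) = h^3 - 12*h^2 + 44*h - 48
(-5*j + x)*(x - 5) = -5*j*x + 25*j + x^2 - 5*x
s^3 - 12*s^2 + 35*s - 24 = (s - 8)*(s - 3)*(s - 1)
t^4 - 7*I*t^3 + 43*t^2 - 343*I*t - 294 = (t - 7*I)*(t - 6*I)*(t - I)*(t + 7*I)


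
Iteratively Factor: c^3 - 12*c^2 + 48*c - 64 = (c - 4)*(c^2 - 8*c + 16) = (c - 4)^2*(c - 4)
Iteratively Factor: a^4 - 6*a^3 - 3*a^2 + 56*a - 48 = (a - 4)*(a^3 - 2*a^2 - 11*a + 12) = (a - 4)^2*(a^2 + 2*a - 3) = (a - 4)^2*(a + 3)*(a - 1)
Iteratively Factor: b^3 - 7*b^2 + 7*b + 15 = (b - 5)*(b^2 - 2*b - 3) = (b - 5)*(b + 1)*(b - 3)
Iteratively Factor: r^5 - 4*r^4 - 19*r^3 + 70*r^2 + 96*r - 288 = (r - 2)*(r^4 - 2*r^3 - 23*r^2 + 24*r + 144) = (r - 4)*(r - 2)*(r^3 + 2*r^2 - 15*r - 36) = (r - 4)^2*(r - 2)*(r^2 + 6*r + 9) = (r - 4)^2*(r - 2)*(r + 3)*(r + 3)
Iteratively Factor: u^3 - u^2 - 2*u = (u + 1)*(u^2 - 2*u) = (u - 2)*(u + 1)*(u)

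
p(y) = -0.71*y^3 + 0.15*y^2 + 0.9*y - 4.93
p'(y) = -2.13*y^2 + 0.3*y + 0.9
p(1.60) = -6.01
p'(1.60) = -4.07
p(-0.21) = -5.11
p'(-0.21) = 0.74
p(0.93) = -4.53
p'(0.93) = -0.66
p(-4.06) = 41.40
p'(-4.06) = -35.43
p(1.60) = -6.01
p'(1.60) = -4.07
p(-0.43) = -5.23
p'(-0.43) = 0.38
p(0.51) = -4.53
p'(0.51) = 0.50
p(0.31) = -4.66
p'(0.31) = 0.79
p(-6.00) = 148.43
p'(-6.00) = -77.58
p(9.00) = -502.27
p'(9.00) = -168.93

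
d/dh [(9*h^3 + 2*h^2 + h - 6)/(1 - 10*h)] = (-180*h^3 + 7*h^2 + 4*h - 59)/(100*h^2 - 20*h + 1)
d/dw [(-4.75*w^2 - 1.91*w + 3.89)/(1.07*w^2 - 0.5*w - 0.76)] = (4.4187*w^2 - 1.1046*w + 3.3966)/(1.1449*w^4 - 1.07*w^3 - 1.3764*w^2 + 0.76*w + 0.5776)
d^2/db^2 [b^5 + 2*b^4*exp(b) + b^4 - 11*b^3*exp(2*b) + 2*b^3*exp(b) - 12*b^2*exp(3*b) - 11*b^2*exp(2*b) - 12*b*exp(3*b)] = 2*b^4*exp(b) - 44*b^3*exp(2*b) + 18*b^3*exp(b) + 20*b^3 - 108*b^2*exp(3*b) - 176*b^2*exp(2*b) + 36*b^2*exp(b) + 12*b^2 - 252*b*exp(3*b) - 154*b*exp(2*b) + 12*b*exp(b) - 96*exp(3*b) - 22*exp(2*b)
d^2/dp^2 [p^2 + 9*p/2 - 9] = 2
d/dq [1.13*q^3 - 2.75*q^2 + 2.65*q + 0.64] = 3.39*q^2 - 5.5*q + 2.65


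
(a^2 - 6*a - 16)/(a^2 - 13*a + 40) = (a + 2)/(a - 5)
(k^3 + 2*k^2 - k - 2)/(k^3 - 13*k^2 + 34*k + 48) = (k^2 + k - 2)/(k^2 - 14*k + 48)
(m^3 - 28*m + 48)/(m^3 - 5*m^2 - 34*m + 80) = (m^2 + 2*m - 24)/(m^2 - 3*m - 40)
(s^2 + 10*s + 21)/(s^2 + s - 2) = (s^2 + 10*s + 21)/(s^2 + s - 2)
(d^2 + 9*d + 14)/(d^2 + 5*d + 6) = (d + 7)/(d + 3)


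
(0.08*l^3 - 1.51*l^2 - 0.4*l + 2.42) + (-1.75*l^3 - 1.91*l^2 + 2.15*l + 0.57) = -1.67*l^3 - 3.42*l^2 + 1.75*l + 2.99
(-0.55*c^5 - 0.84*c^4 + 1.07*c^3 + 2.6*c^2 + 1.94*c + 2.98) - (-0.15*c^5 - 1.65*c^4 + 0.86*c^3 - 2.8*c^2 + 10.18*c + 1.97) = -0.4*c^5 + 0.81*c^4 + 0.21*c^3 + 5.4*c^2 - 8.24*c + 1.01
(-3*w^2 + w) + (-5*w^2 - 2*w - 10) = -8*w^2 - w - 10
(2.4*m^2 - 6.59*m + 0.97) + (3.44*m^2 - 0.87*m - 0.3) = 5.84*m^2 - 7.46*m + 0.67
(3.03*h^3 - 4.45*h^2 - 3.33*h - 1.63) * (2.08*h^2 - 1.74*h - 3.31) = 6.3024*h^5 - 14.5282*h^4 - 9.2127*h^3 + 17.1333*h^2 + 13.8585*h + 5.3953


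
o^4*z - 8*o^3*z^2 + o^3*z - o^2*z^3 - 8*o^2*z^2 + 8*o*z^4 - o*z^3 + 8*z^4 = (o - 8*z)*(o - z)*(o + z)*(o*z + z)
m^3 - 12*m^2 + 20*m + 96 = (m - 8)*(m - 6)*(m + 2)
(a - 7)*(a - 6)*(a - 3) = a^3 - 16*a^2 + 81*a - 126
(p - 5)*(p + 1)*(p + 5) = p^3 + p^2 - 25*p - 25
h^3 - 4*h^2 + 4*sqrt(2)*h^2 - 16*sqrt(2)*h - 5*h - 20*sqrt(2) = (h - 5)*(h + 1)*(h + 4*sqrt(2))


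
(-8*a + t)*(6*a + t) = -48*a^2 - 2*a*t + t^2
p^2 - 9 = (p - 3)*(p + 3)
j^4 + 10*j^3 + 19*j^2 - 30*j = j*(j - 1)*(j + 5)*(j + 6)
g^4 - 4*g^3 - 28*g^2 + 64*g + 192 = (g - 6)*(g - 4)*(g + 2)*(g + 4)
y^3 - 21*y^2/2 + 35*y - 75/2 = (y - 5)*(y - 3)*(y - 5/2)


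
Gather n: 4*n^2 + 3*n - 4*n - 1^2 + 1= 4*n^2 - n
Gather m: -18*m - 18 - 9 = -18*m - 27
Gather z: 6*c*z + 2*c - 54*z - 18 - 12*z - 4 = 2*c + z*(6*c - 66) - 22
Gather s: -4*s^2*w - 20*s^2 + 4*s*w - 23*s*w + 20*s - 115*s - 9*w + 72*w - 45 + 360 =s^2*(-4*w - 20) + s*(-19*w - 95) + 63*w + 315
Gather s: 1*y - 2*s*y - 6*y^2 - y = -2*s*y - 6*y^2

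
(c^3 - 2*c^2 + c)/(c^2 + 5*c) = (c^2 - 2*c + 1)/(c + 5)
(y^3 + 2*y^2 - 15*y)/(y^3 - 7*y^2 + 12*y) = (y + 5)/(y - 4)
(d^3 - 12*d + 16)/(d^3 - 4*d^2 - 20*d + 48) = (d - 2)/(d - 6)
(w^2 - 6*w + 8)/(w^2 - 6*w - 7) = (-w^2 + 6*w - 8)/(-w^2 + 6*w + 7)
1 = 1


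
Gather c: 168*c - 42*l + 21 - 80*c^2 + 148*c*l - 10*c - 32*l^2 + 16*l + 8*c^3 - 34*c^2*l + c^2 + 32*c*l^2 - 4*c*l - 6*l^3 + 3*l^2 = 8*c^3 + c^2*(-34*l - 79) + c*(32*l^2 + 144*l + 158) - 6*l^3 - 29*l^2 - 26*l + 21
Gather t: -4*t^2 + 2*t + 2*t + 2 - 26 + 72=-4*t^2 + 4*t + 48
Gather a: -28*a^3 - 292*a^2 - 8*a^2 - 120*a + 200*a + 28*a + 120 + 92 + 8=-28*a^3 - 300*a^2 + 108*a + 220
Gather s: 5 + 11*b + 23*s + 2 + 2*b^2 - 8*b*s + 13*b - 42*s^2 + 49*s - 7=2*b^2 + 24*b - 42*s^2 + s*(72 - 8*b)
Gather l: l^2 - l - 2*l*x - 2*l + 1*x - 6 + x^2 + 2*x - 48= l^2 + l*(-2*x - 3) + x^2 + 3*x - 54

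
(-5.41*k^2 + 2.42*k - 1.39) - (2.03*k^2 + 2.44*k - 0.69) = -7.44*k^2 - 0.02*k - 0.7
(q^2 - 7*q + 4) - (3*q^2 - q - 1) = -2*q^2 - 6*q + 5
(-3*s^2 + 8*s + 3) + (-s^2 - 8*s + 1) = 4 - 4*s^2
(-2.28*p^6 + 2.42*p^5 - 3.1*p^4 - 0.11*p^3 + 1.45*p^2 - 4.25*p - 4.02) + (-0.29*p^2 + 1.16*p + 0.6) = -2.28*p^6 + 2.42*p^5 - 3.1*p^4 - 0.11*p^3 + 1.16*p^2 - 3.09*p - 3.42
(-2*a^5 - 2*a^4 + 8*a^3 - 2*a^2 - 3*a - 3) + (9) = -2*a^5 - 2*a^4 + 8*a^3 - 2*a^2 - 3*a + 6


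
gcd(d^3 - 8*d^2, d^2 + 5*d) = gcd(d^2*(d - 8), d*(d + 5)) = d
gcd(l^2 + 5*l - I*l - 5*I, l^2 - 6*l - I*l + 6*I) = l - I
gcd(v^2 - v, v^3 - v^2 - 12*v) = v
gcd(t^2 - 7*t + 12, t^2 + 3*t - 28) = t - 4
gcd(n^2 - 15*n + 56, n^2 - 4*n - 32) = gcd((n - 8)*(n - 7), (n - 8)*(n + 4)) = n - 8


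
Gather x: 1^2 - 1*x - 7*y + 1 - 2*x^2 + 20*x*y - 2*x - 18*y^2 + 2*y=-2*x^2 + x*(20*y - 3) - 18*y^2 - 5*y + 2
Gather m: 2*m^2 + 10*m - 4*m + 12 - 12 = 2*m^2 + 6*m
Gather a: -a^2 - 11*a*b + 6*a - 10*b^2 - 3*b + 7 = -a^2 + a*(6 - 11*b) - 10*b^2 - 3*b + 7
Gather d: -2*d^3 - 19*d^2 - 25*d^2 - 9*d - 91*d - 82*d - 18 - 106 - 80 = -2*d^3 - 44*d^2 - 182*d - 204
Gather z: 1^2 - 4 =-3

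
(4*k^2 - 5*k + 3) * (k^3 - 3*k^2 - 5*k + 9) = 4*k^5 - 17*k^4 - 2*k^3 + 52*k^2 - 60*k + 27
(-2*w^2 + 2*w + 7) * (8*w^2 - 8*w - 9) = -16*w^4 + 32*w^3 + 58*w^2 - 74*w - 63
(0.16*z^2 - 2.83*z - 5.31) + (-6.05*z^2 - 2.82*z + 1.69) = -5.89*z^2 - 5.65*z - 3.62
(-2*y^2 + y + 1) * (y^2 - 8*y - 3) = -2*y^4 + 17*y^3 - y^2 - 11*y - 3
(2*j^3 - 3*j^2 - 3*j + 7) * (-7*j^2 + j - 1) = -14*j^5 + 23*j^4 + 16*j^3 - 49*j^2 + 10*j - 7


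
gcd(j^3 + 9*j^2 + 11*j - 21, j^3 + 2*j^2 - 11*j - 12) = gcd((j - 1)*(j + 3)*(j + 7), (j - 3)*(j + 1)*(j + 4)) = 1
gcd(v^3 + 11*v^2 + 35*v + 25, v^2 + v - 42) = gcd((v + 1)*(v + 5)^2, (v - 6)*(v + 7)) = 1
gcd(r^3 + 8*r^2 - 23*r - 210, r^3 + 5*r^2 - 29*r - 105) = r^2 + 2*r - 35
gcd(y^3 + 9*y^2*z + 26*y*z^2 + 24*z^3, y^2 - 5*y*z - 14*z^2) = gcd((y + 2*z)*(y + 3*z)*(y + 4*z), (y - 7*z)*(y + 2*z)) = y + 2*z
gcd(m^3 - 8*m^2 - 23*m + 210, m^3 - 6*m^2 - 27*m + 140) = m^2 - 2*m - 35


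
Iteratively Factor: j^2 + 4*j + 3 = (j + 3)*(j + 1)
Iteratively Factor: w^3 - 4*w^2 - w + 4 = (w + 1)*(w^2 - 5*w + 4) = (w - 4)*(w + 1)*(w - 1)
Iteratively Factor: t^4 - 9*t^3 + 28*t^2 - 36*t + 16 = (t - 1)*(t^3 - 8*t^2 + 20*t - 16) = (t - 2)*(t - 1)*(t^2 - 6*t + 8) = (t - 2)^2*(t - 1)*(t - 4)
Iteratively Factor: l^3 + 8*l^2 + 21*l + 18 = (l + 3)*(l^2 + 5*l + 6) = (l + 2)*(l + 3)*(l + 3)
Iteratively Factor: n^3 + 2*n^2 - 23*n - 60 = (n + 3)*(n^2 - n - 20) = (n - 5)*(n + 3)*(n + 4)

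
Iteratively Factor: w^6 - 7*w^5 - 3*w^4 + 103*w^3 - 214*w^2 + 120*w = (w - 3)*(w^5 - 4*w^4 - 15*w^3 + 58*w^2 - 40*w) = (w - 3)*(w - 2)*(w^4 - 2*w^3 - 19*w^2 + 20*w) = (w - 5)*(w - 3)*(w - 2)*(w^3 + 3*w^2 - 4*w) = w*(w - 5)*(w - 3)*(w - 2)*(w^2 + 3*w - 4) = w*(w - 5)*(w - 3)*(w - 2)*(w + 4)*(w - 1)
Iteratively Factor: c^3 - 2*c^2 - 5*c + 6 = (c + 2)*(c^2 - 4*c + 3) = (c - 3)*(c + 2)*(c - 1)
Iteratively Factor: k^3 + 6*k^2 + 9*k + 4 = (k + 1)*(k^2 + 5*k + 4) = (k + 1)^2*(k + 4)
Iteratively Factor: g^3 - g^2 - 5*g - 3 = (g - 3)*(g^2 + 2*g + 1) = (g - 3)*(g + 1)*(g + 1)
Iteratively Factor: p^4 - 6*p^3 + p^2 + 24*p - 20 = (p - 5)*(p^3 - p^2 - 4*p + 4) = (p - 5)*(p - 2)*(p^2 + p - 2) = (p - 5)*(p - 2)*(p - 1)*(p + 2)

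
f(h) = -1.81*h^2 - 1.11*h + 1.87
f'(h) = -3.62*h - 1.11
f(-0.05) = 1.92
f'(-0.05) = -0.93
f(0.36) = 1.24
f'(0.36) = -2.41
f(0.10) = 1.74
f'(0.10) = -1.47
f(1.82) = -6.15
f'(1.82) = -7.70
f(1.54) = -4.13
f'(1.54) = -6.68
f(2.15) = -8.88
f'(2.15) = -8.89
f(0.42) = 1.08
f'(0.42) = -2.63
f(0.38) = 1.19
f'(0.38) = -2.49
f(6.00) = -69.95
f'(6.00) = -22.83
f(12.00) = -272.09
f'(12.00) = -44.55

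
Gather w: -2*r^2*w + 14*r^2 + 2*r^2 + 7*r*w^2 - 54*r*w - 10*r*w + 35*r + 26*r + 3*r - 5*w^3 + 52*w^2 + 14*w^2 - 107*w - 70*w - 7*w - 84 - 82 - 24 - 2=16*r^2 + 64*r - 5*w^3 + w^2*(7*r + 66) + w*(-2*r^2 - 64*r - 184) - 192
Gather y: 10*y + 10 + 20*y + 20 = 30*y + 30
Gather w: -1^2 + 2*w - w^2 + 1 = -w^2 + 2*w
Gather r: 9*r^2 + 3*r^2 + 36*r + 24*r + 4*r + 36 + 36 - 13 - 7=12*r^2 + 64*r + 52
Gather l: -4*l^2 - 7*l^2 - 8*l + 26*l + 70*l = -11*l^2 + 88*l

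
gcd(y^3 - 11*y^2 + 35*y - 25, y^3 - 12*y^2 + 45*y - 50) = y^2 - 10*y + 25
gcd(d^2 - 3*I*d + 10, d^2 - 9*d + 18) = 1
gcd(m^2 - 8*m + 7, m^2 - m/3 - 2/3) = m - 1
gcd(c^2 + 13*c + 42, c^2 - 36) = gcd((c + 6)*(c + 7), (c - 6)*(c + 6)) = c + 6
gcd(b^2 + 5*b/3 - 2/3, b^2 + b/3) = 1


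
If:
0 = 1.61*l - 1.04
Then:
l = 0.65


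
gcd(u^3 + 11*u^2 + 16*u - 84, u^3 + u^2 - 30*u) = u + 6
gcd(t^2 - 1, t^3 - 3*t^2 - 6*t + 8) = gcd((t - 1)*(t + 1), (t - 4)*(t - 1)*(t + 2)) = t - 1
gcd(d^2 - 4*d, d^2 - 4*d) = d^2 - 4*d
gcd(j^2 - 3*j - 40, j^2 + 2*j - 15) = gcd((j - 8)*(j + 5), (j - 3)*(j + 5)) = j + 5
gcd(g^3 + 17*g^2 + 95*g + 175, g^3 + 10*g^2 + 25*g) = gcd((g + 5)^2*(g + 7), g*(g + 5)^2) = g^2 + 10*g + 25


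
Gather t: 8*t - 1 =8*t - 1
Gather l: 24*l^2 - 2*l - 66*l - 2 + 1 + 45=24*l^2 - 68*l + 44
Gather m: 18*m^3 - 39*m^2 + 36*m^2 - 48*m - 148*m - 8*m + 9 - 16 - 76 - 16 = 18*m^3 - 3*m^2 - 204*m - 99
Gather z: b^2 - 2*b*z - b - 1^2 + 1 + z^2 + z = b^2 - b + z^2 + z*(1 - 2*b)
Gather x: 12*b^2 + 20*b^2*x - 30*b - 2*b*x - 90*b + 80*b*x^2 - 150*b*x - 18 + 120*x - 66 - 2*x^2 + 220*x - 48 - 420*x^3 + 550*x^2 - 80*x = 12*b^2 - 120*b - 420*x^3 + x^2*(80*b + 548) + x*(20*b^2 - 152*b + 260) - 132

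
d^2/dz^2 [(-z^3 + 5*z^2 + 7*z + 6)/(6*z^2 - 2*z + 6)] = 2*(43*z^3 + 18*z^2 - 135*z + 9)/(27*z^6 - 27*z^5 + 90*z^4 - 55*z^3 + 90*z^2 - 27*z + 27)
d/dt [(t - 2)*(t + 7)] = 2*t + 5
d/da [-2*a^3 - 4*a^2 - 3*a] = -6*a^2 - 8*a - 3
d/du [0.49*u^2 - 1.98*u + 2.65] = 0.98*u - 1.98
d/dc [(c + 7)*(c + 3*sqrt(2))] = 2*c + 3*sqrt(2) + 7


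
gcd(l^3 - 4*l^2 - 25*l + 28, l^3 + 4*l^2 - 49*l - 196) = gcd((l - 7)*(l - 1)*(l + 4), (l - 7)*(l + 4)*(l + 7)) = l^2 - 3*l - 28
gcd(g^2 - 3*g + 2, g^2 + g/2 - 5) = g - 2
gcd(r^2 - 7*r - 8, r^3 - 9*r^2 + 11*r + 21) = r + 1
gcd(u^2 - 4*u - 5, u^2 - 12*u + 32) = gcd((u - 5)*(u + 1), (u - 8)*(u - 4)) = 1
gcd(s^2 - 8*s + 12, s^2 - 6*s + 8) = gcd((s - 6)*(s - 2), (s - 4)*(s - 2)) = s - 2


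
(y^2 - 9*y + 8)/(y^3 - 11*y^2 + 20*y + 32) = (y - 1)/(y^2 - 3*y - 4)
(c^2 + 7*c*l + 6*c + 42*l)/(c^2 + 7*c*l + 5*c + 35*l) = (c + 6)/(c + 5)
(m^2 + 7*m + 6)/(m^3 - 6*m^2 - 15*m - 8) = (m + 6)/(m^2 - 7*m - 8)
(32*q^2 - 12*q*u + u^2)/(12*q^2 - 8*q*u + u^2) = (32*q^2 - 12*q*u + u^2)/(12*q^2 - 8*q*u + u^2)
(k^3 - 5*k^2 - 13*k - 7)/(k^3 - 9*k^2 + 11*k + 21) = (k + 1)/(k - 3)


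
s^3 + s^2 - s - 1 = (s - 1)*(s + 1)^2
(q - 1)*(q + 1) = q^2 - 1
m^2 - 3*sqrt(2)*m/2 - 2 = (m - 2*sqrt(2))*(m + sqrt(2)/2)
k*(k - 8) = k^2 - 8*k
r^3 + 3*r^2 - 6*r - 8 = (r - 2)*(r + 1)*(r + 4)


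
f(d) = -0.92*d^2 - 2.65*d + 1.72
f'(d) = -1.84*d - 2.65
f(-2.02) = 3.32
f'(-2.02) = 1.07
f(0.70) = -0.59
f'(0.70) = -3.94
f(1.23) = -2.93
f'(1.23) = -4.91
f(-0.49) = 2.80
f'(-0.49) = -1.75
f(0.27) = 0.94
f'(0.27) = -3.15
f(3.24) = -16.52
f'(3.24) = -8.61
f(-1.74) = 3.55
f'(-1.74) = 0.55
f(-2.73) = 2.10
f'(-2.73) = 2.37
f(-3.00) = 1.39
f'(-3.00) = 2.87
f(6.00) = -47.30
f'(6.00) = -13.69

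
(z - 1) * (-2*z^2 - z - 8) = -2*z^3 + z^2 - 7*z + 8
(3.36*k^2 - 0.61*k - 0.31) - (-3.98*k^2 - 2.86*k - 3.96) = 7.34*k^2 + 2.25*k + 3.65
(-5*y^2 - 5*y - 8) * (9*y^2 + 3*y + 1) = -45*y^4 - 60*y^3 - 92*y^2 - 29*y - 8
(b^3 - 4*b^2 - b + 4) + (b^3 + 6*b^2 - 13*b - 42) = 2*b^3 + 2*b^2 - 14*b - 38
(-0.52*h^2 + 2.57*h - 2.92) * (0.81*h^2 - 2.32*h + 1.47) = -0.4212*h^4 + 3.2881*h^3 - 9.092*h^2 + 10.5523*h - 4.2924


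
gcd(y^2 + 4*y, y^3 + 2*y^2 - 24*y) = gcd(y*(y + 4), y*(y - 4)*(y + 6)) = y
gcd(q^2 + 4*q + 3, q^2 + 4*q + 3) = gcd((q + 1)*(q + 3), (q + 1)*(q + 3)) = q^2 + 4*q + 3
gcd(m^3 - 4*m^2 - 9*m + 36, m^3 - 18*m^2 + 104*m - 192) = m - 4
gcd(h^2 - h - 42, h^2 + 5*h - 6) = h + 6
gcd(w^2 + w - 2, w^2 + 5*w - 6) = w - 1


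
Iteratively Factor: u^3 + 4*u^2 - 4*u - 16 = (u + 2)*(u^2 + 2*u - 8) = (u + 2)*(u + 4)*(u - 2)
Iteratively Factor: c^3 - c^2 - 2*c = (c)*(c^2 - c - 2) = c*(c - 2)*(c + 1)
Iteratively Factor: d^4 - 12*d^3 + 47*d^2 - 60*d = (d)*(d^3 - 12*d^2 + 47*d - 60) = d*(d - 5)*(d^2 - 7*d + 12) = d*(d - 5)*(d - 3)*(d - 4)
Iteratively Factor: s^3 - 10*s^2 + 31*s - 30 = (s - 2)*(s^2 - 8*s + 15) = (s - 5)*(s - 2)*(s - 3)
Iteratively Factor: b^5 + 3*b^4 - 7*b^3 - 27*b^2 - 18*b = (b + 1)*(b^4 + 2*b^3 - 9*b^2 - 18*b) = (b + 1)*(b + 3)*(b^3 - b^2 - 6*b) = (b - 3)*(b + 1)*(b + 3)*(b^2 + 2*b) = (b - 3)*(b + 1)*(b + 2)*(b + 3)*(b)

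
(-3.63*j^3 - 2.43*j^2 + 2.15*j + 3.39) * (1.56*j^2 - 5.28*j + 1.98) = -5.6628*j^5 + 15.3756*j^4 + 8.997*j^3 - 10.875*j^2 - 13.6422*j + 6.7122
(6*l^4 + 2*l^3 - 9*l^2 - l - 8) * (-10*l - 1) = -60*l^5 - 26*l^4 + 88*l^3 + 19*l^2 + 81*l + 8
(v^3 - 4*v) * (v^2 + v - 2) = v^5 + v^4 - 6*v^3 - 4*v^2 + 8*v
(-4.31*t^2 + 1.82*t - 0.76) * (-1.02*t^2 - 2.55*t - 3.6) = 4.3962*t^4 + 9.1341*t^3 + 11.6502*t^2 - 4.614*t + 2.736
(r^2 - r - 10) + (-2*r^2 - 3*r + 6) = -r^2 - 4*r - 4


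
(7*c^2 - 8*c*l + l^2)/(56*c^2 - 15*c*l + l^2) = (c - l)/(8*c - l)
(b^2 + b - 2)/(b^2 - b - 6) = (b - 1)/(b - 3)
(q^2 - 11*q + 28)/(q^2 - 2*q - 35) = (q - 4)/(q + 5)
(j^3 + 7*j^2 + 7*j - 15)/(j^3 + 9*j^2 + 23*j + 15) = (j - 1)/(j + 1)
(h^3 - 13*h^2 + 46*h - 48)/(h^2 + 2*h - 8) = (h^2 - 11*h + 24)/(h + 4)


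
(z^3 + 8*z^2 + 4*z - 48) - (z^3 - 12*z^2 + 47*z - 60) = 20*z^2 - 43*z + 12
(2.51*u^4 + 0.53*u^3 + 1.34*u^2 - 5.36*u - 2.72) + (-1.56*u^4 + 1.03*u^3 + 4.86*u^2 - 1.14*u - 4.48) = 0.95*u^4 + 1.56*u^3 + 6.2*u^2 - 6.5*u - 7.2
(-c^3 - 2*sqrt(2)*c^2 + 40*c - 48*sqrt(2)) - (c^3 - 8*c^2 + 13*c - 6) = -2*c^3 - 2*sqrt(2)*c^2 + 8*c^2 + 27*c - 48*sqrt(2) + 6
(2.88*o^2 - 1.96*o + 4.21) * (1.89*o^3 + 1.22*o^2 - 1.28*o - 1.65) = 5.4432*o^5 - 0.1908*o^4 + 1.8793*o^3 + 2.893*o^2 - 2.1548*o - 6.9465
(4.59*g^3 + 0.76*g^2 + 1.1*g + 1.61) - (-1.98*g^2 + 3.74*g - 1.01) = 4.59*g^3 + 2.74*g^2 - 2.64*g + 2.62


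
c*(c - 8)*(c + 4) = c^3 - 4*c^2 - 32*c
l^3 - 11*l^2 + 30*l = l*(l - 6)*(l - 5)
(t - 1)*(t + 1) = t^2 - 1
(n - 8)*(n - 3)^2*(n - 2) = n^4 - 16*n^3 + 85*n^2 - 186*n + 144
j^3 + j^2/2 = j^2*(j + 1/2)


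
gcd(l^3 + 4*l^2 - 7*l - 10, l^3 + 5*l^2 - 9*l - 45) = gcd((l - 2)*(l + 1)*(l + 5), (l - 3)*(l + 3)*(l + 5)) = l + 5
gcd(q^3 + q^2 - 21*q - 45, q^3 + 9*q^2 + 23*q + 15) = q + 3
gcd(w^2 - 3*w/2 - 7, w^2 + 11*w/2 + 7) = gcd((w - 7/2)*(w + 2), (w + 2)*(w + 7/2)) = w + 2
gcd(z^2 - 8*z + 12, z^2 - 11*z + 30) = z - 6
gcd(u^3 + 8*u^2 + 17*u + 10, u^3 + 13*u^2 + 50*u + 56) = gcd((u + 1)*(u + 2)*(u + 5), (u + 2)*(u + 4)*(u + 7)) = u + 2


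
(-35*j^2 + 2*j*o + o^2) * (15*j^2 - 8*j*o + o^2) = -525*j^4 + 310*j^3*o - 36*j^2*o^2 - 6*j*o^3 + o^4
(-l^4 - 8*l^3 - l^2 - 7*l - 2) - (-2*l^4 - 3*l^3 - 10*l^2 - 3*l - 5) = l^4 - 5*l^3 + 9*l^2 - 4*l + 3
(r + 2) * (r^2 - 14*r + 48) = r^3 - 12*r^2 + 20*r + 96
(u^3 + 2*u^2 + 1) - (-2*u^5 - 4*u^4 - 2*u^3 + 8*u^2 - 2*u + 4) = 2*u^5 + 4*u^4 + 3*u^3 - 6*u^2 + 2*u - 3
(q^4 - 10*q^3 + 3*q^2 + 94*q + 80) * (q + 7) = q^5 - 3*q^4 - 67*q^3 + 115*q^2 + 738*q + 560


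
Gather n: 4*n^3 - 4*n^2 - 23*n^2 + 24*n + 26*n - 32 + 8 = 4*n^3 - 27*n^2 + 50*n - 24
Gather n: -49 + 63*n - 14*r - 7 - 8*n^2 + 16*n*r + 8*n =-8*n^2 + n*(16*r + 71) - 14*r - 56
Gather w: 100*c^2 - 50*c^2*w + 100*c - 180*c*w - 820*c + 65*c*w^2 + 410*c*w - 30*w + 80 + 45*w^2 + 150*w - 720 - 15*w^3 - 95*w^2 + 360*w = 100*c^2 - 720*c - 15*w^3 + w^2*(65*c - 50) + w*(-50*c^2 + 230*c + 480) - 640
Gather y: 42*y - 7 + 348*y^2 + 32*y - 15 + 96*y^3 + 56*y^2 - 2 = 96*y^3 + 404*y^2 + 74*y - 24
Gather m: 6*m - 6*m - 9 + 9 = 0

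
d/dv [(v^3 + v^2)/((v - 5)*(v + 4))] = v*(v^3 - 2*v^2 - 61*v - 40)/(v^4 - 2*v^3 - 39*v^2 + 40*v + 400)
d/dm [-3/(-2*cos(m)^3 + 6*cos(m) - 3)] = -18*sin(m)^3/(2*cos(m)^3 - 6*cos(m) + 3)^2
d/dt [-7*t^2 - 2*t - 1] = -14*t - 2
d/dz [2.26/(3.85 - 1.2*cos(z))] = -2.712*sin(z)/(1.2*cos(z) - 3.85)^2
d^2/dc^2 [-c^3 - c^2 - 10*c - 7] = -6*c - 2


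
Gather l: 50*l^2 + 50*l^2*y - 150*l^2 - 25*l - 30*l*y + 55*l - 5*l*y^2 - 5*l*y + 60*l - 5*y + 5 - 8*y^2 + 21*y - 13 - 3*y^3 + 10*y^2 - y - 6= l^2*(50*y - 100) + l*(-5*y^2 - 35*y + 90) - 3*y^3 + 2*y^2 + 15*y - 14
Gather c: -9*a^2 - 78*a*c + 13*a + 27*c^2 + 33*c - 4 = -9*a^2 + 13*a + 27*c^2 + c*(33 - 78*a) - 4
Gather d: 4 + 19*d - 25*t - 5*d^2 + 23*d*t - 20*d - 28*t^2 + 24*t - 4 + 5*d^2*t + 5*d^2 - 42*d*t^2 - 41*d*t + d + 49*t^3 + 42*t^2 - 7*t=5*d^2*t + d*(-42*t^2 - 18*t) + 49*t^3 + 14*t^2 - 8*t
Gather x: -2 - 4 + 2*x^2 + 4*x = 2*x^2 + 4*x - 6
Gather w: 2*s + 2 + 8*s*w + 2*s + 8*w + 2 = 4*s + w*(8*s + 8) + 4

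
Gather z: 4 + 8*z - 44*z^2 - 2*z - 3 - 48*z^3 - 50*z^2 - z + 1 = -48*z^3 - 94*z^2 + 5*z + 2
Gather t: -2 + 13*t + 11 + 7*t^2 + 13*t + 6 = 7*t^2 + 26*t + 15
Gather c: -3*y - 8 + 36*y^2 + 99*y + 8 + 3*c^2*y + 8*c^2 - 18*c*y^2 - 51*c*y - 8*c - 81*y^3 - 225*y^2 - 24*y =c^2*(3*y + 8) + c*(-18*y^2 - 51*y - 8) - 81*y^3 - 189*y^2 + 72*y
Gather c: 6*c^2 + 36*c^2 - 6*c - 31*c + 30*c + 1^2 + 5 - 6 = 42*c^2 - 7*c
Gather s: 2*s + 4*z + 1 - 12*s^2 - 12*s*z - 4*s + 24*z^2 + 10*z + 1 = -12*s^2 + s*(-12*z - 2) + 24*z^2 + 14*z + 2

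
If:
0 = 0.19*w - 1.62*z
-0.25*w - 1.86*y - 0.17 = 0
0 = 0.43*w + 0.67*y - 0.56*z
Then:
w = 0.22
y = -0.12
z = 0.03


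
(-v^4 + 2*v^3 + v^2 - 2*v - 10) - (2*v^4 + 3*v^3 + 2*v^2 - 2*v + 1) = -3*v^4 - v^3 - v^2 - 11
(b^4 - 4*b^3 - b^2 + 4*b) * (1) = b^4 - 4*b^3 - b^2 + 4*b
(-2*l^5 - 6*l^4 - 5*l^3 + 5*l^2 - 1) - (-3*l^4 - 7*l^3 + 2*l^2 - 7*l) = -2*l^5 - 3*l^4 + 2*l^3 + 3*l^2 + 7*l - 1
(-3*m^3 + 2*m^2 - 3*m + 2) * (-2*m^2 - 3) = 6*m^5 - 4*m^4 + 15*m^3 - 10*m^2 + 9*m - 6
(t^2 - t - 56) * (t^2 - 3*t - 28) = t^4 - 4*t^3 - 81*t^2 + 196*t + 1568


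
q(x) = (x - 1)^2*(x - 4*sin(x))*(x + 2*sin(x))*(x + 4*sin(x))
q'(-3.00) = 641.71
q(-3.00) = -455.91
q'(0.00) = 0.00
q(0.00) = 0.00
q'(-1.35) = -390.02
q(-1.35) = 244.50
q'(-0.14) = -3.67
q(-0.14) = 0.16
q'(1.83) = -46.32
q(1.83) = -30.07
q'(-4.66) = 991.06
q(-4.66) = -491.30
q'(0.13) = -1.53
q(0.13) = -0.07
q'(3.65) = -33.34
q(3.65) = 179.14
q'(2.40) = 137.73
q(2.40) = -11.32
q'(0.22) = -3.10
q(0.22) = -0.28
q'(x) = (1 - 4*cos(x))*(x - 1)^2*(x + 2*sin(x))*(x + 4*sin(x)) + (x - 1)^2*(x - 4*sin(x))*(x + 2*sin(x))*(4*cos(x) + 1) + (x - 1)^2*(x - 4*sin(x))*(x + 4*sin(x))*(2*cos(x) + 1) + (x - 4*sin(x))*(x + 2*sin(x))*(x + 4*sin(x))*(2*x - 2)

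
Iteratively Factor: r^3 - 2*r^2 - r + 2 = (r - 1)*(r^2 - r - 2) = (r - 2)*(r - 1)*(r + 1)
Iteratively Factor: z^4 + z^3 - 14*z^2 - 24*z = (z - 4)*(z^3 + 5*z^2 + 6*z) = (z - 4)*(z + 2)*(z^2 + 3*z) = (z - 4)*(z + 2)*(z + 3)*(z)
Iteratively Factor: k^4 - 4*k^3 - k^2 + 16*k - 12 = (k - 3)*(k^3 - k^2 - 4*k + 4) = (k - 3)*(k - 2)*(k^2 + k - 2) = (k - 3)*(k - 2)*(k + 2)*(k - 1)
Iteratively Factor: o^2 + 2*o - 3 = (o + 3)*(o - 1)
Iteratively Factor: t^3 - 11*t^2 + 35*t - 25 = (t - 5)*(t^2 - 6*t + 5) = (t - 5)^2*(t - 1)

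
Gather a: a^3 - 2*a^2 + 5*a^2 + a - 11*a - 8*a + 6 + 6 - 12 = a^3 + 3*a^2 - 18*a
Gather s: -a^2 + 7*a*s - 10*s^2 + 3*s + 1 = -a^2 - 10*s^2 + s*(7*a + 3) + 1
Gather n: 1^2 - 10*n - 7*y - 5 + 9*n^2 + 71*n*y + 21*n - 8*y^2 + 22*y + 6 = 9*n^2 + n*(71*y + 11) - 8*y^2 + 15*y + 2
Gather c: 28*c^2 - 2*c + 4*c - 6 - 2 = 28*c^2 + 2*c - 8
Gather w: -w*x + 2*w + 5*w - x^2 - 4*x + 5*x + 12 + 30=w*(7 - x) - x^2 + x + 42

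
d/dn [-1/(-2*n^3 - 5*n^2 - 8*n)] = 2*(-3*n^2 - 5*n - 4)/(n^2*(2*n^2 + 5*n + 8)^2)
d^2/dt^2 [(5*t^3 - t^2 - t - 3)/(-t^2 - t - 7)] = 6*(10*t^3 - 39*t^2 - 249*t + 8)/(t^6 + 3*t^5 + 24*t^4 + 43*t^3 + 168*t^2 + 147*t + 343)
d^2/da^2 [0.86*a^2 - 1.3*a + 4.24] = 1.72000000000000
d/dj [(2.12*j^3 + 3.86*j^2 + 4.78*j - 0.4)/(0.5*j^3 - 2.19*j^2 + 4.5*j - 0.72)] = (-6.5728*j^4 + 14.3*j^3 + 23.859*j^2 - 7.3104*j - 1.6416)/(0.25*j^6 - 2.19*j^5 + 9.2961*j^4 - 20.43*j^3 + 23.4036*j^2 - 6.48*j + 0.5184)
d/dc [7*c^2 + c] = 14*c + 1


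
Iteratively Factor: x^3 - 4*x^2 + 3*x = (x - 1)*(x^2 - 3*x) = (x - 3)*(x - 1)*(x)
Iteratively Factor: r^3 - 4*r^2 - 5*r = (r)*(r^2 - 4*r - 5) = r*(r - 5)*(r + 1)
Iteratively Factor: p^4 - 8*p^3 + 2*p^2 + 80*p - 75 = (p - 1)*(p^3 - 7*p^2 - 5*p + 75) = (p - 5)*(p - 1)*(p^2 - 2*p - 15) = (p - 5)^2*(p - 1)*(p + 3)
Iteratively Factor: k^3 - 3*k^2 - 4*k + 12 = (k - 2)*(k^2 - k - 6) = (k - 2)*(k + 2)*(k - 3)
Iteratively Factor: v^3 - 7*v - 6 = (v - 3)*(v^2 + 3*v + 2) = (v - 3)*(v + 1)*(v + 2)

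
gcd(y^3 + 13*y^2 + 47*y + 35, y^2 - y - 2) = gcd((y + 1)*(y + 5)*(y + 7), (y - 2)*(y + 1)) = y + 1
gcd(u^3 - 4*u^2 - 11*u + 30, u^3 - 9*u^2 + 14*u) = u - 2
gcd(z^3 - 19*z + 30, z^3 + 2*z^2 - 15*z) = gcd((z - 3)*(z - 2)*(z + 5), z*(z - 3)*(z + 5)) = z^2 + 2*z - 15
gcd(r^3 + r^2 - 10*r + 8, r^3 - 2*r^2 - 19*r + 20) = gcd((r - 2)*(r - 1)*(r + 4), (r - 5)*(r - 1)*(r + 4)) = r^2 + 3*r - 4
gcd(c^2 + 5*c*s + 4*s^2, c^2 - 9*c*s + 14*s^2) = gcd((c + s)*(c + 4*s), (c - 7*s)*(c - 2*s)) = 1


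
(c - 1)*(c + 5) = c^2 + 4*c - 5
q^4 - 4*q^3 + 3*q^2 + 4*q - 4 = (q - 2)^2*(q - 1)*(q + 1)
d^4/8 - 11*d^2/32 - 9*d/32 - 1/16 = (d/4 + 1/4)*(d/2 + 1/4)*(d - 2)*(d + 1/2)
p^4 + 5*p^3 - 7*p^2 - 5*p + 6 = (p - 1)^2*(p + 1)*(p + 6)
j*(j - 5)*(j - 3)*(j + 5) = j^4 - 3*j^3 - 25*j^2 + 75*j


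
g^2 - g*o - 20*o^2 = (g - 5*o)*(g + 4*o)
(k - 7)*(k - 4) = k^2 - 11*k + 28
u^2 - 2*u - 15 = (u - 5)*(u + 3)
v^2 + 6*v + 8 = (v + 2)*(v + 4)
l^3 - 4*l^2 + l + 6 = (l - 3)*(l - 2)*(l + 1)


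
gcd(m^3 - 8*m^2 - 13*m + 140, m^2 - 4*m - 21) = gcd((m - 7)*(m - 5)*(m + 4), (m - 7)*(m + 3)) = m - 7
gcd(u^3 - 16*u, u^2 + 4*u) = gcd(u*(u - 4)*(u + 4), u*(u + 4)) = u^2 + 4*u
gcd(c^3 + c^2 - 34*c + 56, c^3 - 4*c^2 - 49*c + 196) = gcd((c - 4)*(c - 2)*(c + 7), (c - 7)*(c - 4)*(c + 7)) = c^2 + 3*c - 28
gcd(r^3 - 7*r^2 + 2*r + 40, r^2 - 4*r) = r - 4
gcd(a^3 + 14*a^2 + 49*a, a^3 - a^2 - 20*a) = a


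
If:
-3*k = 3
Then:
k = -1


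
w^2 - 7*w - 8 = (w - 8)*(w + 1)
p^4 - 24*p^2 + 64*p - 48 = (p - 2)^3*(p + 6)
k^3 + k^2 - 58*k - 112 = (k - 8)*(k + 2)*(k + 7)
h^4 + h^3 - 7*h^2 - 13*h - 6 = (h - 3)*(h + 1)^2*(h + 2)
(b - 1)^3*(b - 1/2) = b^4 - 7*b^3/2 + 9*b^2/2 - 5*b/2 + 1/2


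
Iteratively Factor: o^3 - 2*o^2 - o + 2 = (o - 1)*(o^2 - o - 2) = (o - 1)*(o + 1)*(o - 2)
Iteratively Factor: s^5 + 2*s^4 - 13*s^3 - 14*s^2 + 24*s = (s - 3)*(s^4 + 5*s^3 + 2*s^2 - 8*s) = s*(s - 3)*(s^3 + 5*s^2 + 2*s - 8) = s*(s - 3)*(s + 4)*(s^2 + s - 2) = s*(s - 3)*(s + 2)*(s + 4)*(s - 1)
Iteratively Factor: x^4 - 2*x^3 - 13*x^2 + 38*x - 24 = (x + 4)*(x^3 - 6*x^2 + 11*x - 6) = (x - 3)*(x + 4)*(x^2 - 3*x + 2) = (x - 3)*(x - 1)*(x + 4)*(x - 2)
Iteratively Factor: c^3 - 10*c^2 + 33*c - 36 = (c - 3)*(c^2 - 7*c + 12) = (c - 4)*(c - 3)*(c - 3)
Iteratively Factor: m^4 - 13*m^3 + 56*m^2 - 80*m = (m)*(m^3 - 13*m^2 + 56*m - 80) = m*(m - 5)*(m^2 - 8*m + 16) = m*(m - 5)*(m - 4)*(m - 4)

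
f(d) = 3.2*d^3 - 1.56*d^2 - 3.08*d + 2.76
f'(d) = 9.6*d^2 - 3.12*d - 3.08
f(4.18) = 196.34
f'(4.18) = 151.61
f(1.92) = 13.74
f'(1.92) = 26.32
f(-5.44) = -541.82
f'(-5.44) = 297.99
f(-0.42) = 3.54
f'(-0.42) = -0.08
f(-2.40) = -43.07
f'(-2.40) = 59.70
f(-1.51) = -7.16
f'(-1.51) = 23.52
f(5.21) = 396.91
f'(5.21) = 241.25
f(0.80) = 0.94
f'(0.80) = 0.57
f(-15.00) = -11102.04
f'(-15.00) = 2203.72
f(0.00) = 2.76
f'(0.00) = -3.08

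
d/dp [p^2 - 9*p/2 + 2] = 2*p - 9/2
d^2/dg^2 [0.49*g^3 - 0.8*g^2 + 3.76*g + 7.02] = 2.94*g - 1.6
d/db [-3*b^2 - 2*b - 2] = -6*b - 2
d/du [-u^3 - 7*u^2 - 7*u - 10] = -3*u^2 - 14*u - 7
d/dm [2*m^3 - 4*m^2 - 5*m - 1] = 6*m^2 - 8*m - 5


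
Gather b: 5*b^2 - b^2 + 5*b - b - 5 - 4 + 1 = 4*b^2 + 4*b - 8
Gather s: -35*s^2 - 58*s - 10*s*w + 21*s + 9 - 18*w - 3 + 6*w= -35*s^2 + s*(-10*w - 37) - 12*w + 6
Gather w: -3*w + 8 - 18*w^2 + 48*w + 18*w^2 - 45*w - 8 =0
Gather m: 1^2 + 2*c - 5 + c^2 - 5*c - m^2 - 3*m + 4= c^2 - 3*c - m^2 - 3*m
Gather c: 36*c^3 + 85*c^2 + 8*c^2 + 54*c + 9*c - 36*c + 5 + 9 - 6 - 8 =36*c^3 + 93*c^2 + 27*c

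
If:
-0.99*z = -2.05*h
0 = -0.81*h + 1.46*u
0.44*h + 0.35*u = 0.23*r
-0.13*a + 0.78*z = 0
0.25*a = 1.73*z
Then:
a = 0.00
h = 0.00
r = 0.00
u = 0.00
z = 0.00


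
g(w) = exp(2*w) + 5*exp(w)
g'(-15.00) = 0.00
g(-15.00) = 0.00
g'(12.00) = 52979058033.64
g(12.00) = 26489935903.80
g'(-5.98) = 0.01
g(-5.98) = 0.01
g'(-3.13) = 0.22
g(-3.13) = 0.22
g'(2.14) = 186.98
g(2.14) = 114.74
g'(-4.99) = 0.03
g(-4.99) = 0.03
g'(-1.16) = 1.76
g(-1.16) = 1.67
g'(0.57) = 15.09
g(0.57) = 11.97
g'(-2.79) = 0.31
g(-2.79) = 0.31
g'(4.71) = 25220.43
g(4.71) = 12887.84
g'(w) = 2*exp(2*w) + 5*exp(w)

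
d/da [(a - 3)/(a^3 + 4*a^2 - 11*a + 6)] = (-2*a^2 + 3*a + 27)/(a^5 + 9*a^4 + 3*a^3 - 73*a^2 + 96*a - 36)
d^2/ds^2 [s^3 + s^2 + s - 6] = 6*s + 2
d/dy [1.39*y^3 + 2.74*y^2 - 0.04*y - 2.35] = 4.17*y^2 + 5.48*y - 0.04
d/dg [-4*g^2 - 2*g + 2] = -8*g - 2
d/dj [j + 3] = 1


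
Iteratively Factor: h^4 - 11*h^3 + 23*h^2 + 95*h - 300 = (h + 3)*(h^3 - 14*h^2 + 65*h - 100) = (h - 4)*(h + 3)*(h^2 - 10*h + 25) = (h - 5)*(h - 4)*(h + 3)*(h - 5)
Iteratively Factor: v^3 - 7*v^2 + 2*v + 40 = (v - 5)*(v^2 - 2*v - 8) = (v - 5)*(v - 4)*(v + 2)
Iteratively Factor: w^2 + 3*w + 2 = (w + 1)*(w + 2)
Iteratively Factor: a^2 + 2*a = (a + 2)*(a)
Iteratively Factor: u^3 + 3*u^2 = (u + 3)*(u^2) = u*(u + 3)*(u)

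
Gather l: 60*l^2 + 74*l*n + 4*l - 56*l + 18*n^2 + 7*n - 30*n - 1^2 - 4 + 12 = 60*l^2 + l*(74*n - 52) + 18*n^2 - 23*n + 7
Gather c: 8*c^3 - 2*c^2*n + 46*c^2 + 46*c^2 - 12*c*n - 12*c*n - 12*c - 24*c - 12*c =8*c^3 + c^2*(92 - 2*n) + c*(-24*n - 48)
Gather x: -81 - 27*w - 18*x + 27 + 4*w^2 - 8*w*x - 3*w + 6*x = 4*w^2 - 30*w + x*(-8*w - 12) - 54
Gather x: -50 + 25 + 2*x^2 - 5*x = 2*x^2 - 5*x - 25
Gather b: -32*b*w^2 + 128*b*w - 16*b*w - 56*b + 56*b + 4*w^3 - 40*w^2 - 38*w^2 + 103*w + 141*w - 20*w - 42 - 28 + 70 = b*(-32*w^2 + 112*w) + 4*w^3 - 78*w^2 + 224*w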